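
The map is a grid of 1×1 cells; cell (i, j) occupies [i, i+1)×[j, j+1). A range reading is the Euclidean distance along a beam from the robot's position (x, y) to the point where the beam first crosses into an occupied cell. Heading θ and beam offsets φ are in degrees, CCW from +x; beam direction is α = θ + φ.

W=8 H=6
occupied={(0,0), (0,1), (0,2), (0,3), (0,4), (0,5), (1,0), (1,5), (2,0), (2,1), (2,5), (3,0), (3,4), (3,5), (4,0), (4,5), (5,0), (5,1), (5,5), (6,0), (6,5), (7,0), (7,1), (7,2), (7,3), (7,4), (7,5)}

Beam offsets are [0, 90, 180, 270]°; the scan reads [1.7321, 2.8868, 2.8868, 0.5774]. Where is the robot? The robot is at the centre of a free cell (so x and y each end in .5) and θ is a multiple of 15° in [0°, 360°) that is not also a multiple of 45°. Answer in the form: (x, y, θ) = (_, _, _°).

Candidates: 21 free-cell centres × 16 headings = 336 poses. Raycast each; keep the one whose scan matches to 4 dp.
  (4.5, 2.5, 210°): beam 2 = 1.0000 ≠ 2.8868 ✗
  (5.5, 2.5, 255°): beam 1 = 0.5176 ≠ 1.7321 ✗
  (6.5, 4.5, 15°): beam 1 = 0.5176 ≠ 1.7321 ✗
  …
  (5.5, 2.5, 30°): r_1=1.7321, r_2=2.8868, r_3=2.8868, r_4=0.5774 — all match ✓
Only this pose fits every beam.

(x, y, θ) = (5.5, 2.5, 30°)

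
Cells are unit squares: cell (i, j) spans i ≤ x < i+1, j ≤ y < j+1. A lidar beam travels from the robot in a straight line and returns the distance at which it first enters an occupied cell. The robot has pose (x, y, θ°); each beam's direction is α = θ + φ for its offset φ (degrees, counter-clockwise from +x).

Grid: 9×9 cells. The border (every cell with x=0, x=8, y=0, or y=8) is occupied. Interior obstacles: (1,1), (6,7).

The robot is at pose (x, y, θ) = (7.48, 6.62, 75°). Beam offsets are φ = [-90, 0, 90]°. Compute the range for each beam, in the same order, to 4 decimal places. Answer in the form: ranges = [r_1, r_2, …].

ranges = [0.5383, 1.4287, 1.4682]

beam 1: φ=-90°, α=345°
  dir = (cos 345°, sin 345°) = (0.9659, -0.2588); from cell (7,6)
  next x-line at t=0.5383, next y-line at t=2.3955; Δt_x=1.0353, Δt_y=3.8637
    x: enter (8,6) at t=0.5383 ← occupied
  → r_1 = 0.5383
beam 2: φ=0°, α=75°
  dir = (cos 75°, sin 75°) = (0.2588, 0.9659); from cell (7,6)
  next x-line at t=2.0091, next y-line at t=0.3934; Δt_x=3.8637, Δt_y=1.0353
    y: enter (7,7) at t=0.3934
    y: enter (7,8) at t=1.4287 ← occupied
  → r_2 = 1.4287
beam 3: φ=90°, α=165°
  dir = (cos 165°, sin 165°) = (-0.9659, 0.2588); from cell (7,6)
  next x-line at t=0.4969, next y-line at t=1.4682; Δt_x=1.0353, Δt_y=3.8637
    x: enter (6,6) at t=0.4969
    y: enter (6,7) at t=1.4682 ← occupied
  → r_3 = 1.4682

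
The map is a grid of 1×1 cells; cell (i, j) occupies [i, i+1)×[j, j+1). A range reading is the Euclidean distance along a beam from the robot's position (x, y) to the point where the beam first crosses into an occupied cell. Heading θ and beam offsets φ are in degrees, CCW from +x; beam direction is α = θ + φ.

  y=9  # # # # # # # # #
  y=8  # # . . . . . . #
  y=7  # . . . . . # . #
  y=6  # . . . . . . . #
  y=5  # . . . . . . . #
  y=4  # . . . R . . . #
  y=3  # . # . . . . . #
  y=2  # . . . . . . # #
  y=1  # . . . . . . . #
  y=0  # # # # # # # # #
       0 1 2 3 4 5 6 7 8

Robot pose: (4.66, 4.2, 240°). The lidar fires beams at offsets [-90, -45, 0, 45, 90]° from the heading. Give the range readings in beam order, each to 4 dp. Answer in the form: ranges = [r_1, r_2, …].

beam 1: φ=-90°, α=150°
  d=(-0.8660,0.5000)  start (4,4)  tX=0.7621 tY=1.6000  stride 1/|dx|=1.1547 1/|dy|=2.0000
    cross x-line → (3,4), t=0.7621
    cross y-line → (3,5), t=1.6000
    cross x-line → (2,5), t=1.9168
    cross x-line → (1,5), t=3.0715
    cross y-line → (1,6), t=3.6000
    cross x-line → (0,6), t=4.2262 (wall)
  → r_1 = 4.2262
beam 2: φ=-45°, α=195°
  d=(-0.9659,-0.2588)  start (4,4)  tX=0.6833 tY=0.7727  stride 1/|dx|=1.0353 1/|dy|=3.8637
    cross x-line → (3,4), t=0.6833
    cross y-line → (3,3), t=0.7727
    cross x-line → (2,3), t=1.7186 (wall)
  → r_2 = 1.7186
beam 3: φ=0°, α=240°
  d=(-0.5000,-0.8660)  start (4,4)  tX=1.3200 tY=0.2309  stride 1/|dx|=2.0000 1/|dy|=1.1547
    cross y-line → (4,3), t=0.2309
    cross x-line → (3,3), t=1.3200
    cross y-line → (3,2), t=1.3856
    cross y-line → (3,1), t=2.5403
    cross x-line → (2,1), t=3.3200
    cross y-line → (2,0), t=3.6950 (wall)
  → r_3 = 3.6950
beam 4: φ=45°, α=285°
  d=(0.2588,-0.9659)  start (4,4)  tX=1.3137 tY=0.2071  stride 1/|dx|=3.8637 1/|dy|=1.0353
    cross y-line → (4,3), t=0.2071
    cross y-line → (4,2), t=1.2423
    cross x-line → (5,2), t=1.3137
    cross y-line → (5,1), t=2.2776
    cross y-line → (5,0), t=3.3129 (wall)
  → r_4 = 3.3129
beam 5: φ=90°, α=330°
  d=(0.8660,-0.5000)  start (4,4)  tX=0.3926 tY=0.4000  stride 1/|dx|=1.1547 1/|dy|=2.0000
    cross x-line → (5,4), t=0.3926
    cross y-line → (5,3), t=0.4000
    cross x-line → (6,3), t=1.5473
    cross y-line → (6,2), t=2.4000
    cross x-line → (7,2), t=2.7020 (wall)
  → r_5 = 2.7020

ranges = [4.2262, 1.7186, 3.6950, 3.3129, 2.7020]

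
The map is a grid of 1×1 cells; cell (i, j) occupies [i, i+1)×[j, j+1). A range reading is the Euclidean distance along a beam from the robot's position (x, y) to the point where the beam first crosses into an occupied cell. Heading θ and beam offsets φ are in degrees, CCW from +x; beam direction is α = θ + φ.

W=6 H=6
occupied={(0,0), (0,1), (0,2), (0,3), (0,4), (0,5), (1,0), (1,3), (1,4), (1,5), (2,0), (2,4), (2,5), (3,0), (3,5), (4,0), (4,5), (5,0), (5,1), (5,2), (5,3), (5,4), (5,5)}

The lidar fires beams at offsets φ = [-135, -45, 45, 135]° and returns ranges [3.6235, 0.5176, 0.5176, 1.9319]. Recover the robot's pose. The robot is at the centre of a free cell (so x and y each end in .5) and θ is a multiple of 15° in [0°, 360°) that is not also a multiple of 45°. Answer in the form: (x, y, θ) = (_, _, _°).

Enumerate (i+0.5, j+0.5, θ) over the 13 free cells and 16 admissible headings. For each, cast all 4 beams and compare to the given ranges.
  (2.5, 1.5, 255°): beam 1 = 1.7321 ≠ 3.6235 ✗
  (3.5, 1.5, 15°): beam 1 = 0.5774 ≠ 3.6235 ✗
  (3.5, 3.5, 15°): beam 1 = 2.8868 ≠ 3.6235 ✗
  (2.5, 1.5, 75°): beam 1 = 0.5774 ≠ 3.6235 ✗
  …
  (4.5, 1.5, 300°): r_1=3.6235, r_2=0.5176, r_3=0.5176, r_4=1.9319 — all match ✓
Unique over the lattice → pose = (4.5, 1.5, 300°).

(x, y, θ) = (4.5, 1.5, 300°)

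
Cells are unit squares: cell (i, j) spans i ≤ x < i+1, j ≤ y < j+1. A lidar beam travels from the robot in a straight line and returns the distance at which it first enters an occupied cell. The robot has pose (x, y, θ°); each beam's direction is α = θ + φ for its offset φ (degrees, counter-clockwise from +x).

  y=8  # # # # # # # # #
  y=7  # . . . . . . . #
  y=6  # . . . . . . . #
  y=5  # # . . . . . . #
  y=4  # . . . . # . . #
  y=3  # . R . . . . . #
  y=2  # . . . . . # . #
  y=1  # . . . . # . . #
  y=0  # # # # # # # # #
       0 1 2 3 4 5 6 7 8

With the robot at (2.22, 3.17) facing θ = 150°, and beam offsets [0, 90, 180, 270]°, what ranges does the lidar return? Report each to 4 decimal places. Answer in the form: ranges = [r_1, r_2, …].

ranges = [1.4087, 2.4400, 3.2101, 5.5772]

beam 1: φ=0°, α=150°
  dir = (cos 150°, sin 150°) = (-0.8660, 0.5000); from cell (2,3)
  next x-line at t=0.2540, next y-line at t=1.6600; Δt_x=1.1547, Δt_y=2.0000
    x: enter (1,3) at t=0.2540
    x: enter (0,3) at t=1.4087 ← occupied
  → r_1 = 1.4087
beam 2: φ=90°, α=240°
  dir = (cos 240°, sin 240°) = (-0.5000, -0.8660); from cell (2,3)
  next x-line at t=0.4400, next y-line at t=0.1963; Δt_x=2.0000, Δt_y=1.1547
    y: enter (2,2) at t=0.1963
    x: enter (1,2) at t=0.4400
    y: enter (1,1) at t=1.3510
    x: enter (0,1) at t=2.4400 ← occupied
  → r_2 = 2.4400
beam 3: φ=180°, α=330°
  dir = (cos 330°, sin 330°) = (0.8660, -0.5000); from cell (2,3)
  next x-line at t=0.9007, next y-line at t=0.3400; Δt_x=1.1547, Δt_y=2.0000
    y: enter (2,2) at t=0.3400
    x: enter (3,2) at t=0.9007
    x: enter (4,2) at t=2.0554
    y: enter (4,1) at t=2.3400
    x: enter (5,1) at t=3.2101 ← occupied
  → r_3 = 3.2101
beam 4: φ=270°, α=60°
  dir = (cos 60°, sin 60°) = (0.5000, 0.8660); from cell (2,3)
  next x-line at t=1.5600, next y-line at t=0.9584; Δt_x=2.0000, Δt_y=1.1547
    y: enter (2,4) at t=0.9584
    x: enter (3,4) at t=1.5600
    y: enter (3,5) at t=2.1131
    y: enter (3,6) at t=3.2678
    x: enter (4,6) at t=3.5600
    y: enter (4,7) at t=4.4225
    x: enter (5,7) at t=5.5600
    y: enter (5,8) at t=5.5772 ← occupied
  → r_4 = 5.5772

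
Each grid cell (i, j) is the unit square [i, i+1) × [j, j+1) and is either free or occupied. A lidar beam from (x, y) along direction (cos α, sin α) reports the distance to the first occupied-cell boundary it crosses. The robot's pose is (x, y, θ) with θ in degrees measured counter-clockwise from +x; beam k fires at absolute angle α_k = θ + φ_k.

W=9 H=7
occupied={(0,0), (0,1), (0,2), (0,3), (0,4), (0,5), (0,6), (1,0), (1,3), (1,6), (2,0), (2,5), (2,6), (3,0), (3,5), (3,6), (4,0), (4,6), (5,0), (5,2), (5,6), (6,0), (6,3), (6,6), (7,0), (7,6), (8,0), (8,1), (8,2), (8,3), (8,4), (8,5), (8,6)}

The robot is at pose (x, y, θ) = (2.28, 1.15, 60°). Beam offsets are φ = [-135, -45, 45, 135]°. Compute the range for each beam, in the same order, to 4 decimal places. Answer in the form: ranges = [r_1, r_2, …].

beam 1: φ=-135°, α=285°
  cosα=0.2588 sinα=-0.9659 | (2,1) | tMaxX 2.7819 tMaxY 0.1553 | tΔX 3.8637 tΔY 1.0353
    t=0.1553 [y] (2,0) — stop
  → r_1 = 0.1553
beam 2: φ=-45°, α=15°
  cosα=0.9659 sinα=0.2588 | (2,1) | tMaxX 0.7454 tMaxY 3.2841 | tΔX 1.0353 tΔY 3.8637
    t=0.7454 [x] (3,1)
    t=1.7807 [x] (4,1)
    t=2.8160 [x] (5,1)
    t=3.2841 [y] (5,2) — stop
  → r_2 = 3.2841
beam 3: φ=45°, α=105°
  cosα=-0.2588 sinα=0.9659 | (2,1) | tMaxX 1.0818 tMaxY 0.8800 | tΔX 3.8637 tΔY 1.0353
    t=0.8800 [y] (2,2)
    t=1.0818 [x] (1,2)
    t=1.9153 [y] (1,3) — stop
  → r_3 = 1.9153
beam 4: φ=135°, α=195°
  cosα=-0.9659 sinα=-0.2588 | (2,1) | tMaxX 0.2899 tMaxY 0.5796 | tΔX 1.0353 tΔY 3.8637
    t=0.2899 [x] (1,1)
    t=0.5796 [y] (1,0) — stop
  → r_4 = 0.5796

ranges = [0.1553, 3.2841, 1.9153, 0.5796]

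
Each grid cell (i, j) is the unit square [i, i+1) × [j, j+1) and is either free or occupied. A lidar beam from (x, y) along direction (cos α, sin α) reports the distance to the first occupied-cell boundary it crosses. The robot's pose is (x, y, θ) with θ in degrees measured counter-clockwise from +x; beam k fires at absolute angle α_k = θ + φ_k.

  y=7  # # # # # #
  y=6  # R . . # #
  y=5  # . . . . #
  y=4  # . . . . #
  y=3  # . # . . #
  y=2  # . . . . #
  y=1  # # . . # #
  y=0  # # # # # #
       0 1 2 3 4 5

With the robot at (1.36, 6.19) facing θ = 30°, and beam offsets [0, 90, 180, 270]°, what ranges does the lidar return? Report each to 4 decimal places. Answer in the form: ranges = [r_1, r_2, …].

ranges = [1.6200, 0.7200, 0.4157, 2.5288]

beam 1: φ=0°, α=30°
  dir = (cos 30°, sin 30°) = (0.8660, 0.5000); from cell (1,6)
  next x-line at t=0.7390, next y-line at t=1.6200; Δt_x=1.1547, Δt_y=2.0000
    x: enter (2,6) at t=0.7390
    y: enter (2,7) at t=1.6200 ← occupied
  → r_1 = 1.6200
beam 2: φ=90°, α=120°
  dir = (cos 120°, sin 120°) = (-0.5000, 0.8660); from cell (1,6)
  next x-line at t=0.7200, next y-line at t=0.9353; Δt_x=2.0000, Δt_y=1.1547
    x: enter (0,6) at t=0.7200 ← occupied
  → r_2 = 0.7200
beam 3: φ=180°, α=210°
  dir = (cos 210°, sin 210°) = (-0.8660, -0.5000); from cell (1,6)
  next x-line at t=0.4157, next y-line at t=0.3800; Δt_x=1.1547, Δt_y=2.0000
    y: enter (1,5) at t=0.3800
    x: enter (0,5) at t=0.4157 ← occupied
  → r_3 = 0.4157
beam 4: φ=270°, α=300°
  dir = (cos 300°, sin 300°) = (0.5000, -0.8660); from cell (1,6)
  next x-line at t=1.2800, next y-line at t=0.2194; Δt_x=2.0000, Δt_y=1.1547
    y: enter (1,5) at t=0.2194
    x: enter (2,5) at t=1.2800
    y: enter (2,4) at t=1.3741
    y: enter (2,3) at t=2.5288 ← occupied
  → r_4 = 2.5288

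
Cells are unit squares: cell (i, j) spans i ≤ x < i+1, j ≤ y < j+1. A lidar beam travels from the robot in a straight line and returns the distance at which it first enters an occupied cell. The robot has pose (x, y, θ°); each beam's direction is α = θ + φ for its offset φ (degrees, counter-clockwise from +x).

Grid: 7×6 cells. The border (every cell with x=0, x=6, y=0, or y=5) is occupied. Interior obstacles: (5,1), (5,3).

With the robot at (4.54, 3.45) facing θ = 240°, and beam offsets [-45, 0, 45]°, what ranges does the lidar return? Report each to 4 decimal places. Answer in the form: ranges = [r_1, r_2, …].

ranges = [3.6649, 2.8290, 1.7773]

beam 1: φ=-45°, α=195°
  d=(-0.9659,-0.2588)  start (4,3)  tX=0.5590 tY=1.7387  stride 1/|dx|=1.0353 1/|dy|=3.8637
    cross x-line → (3,3), t=0.5590
    cross x-line → (2,3), t=1.5943
    cross y-line → (2,2), t=1.7387
    cross x-line → (1,2), t=2.6296
    cross x-line → (0,2), t=3.6649 (wall)
  → r_1 = 3.6649
beam 2: φ=0°, α=240°
  d=(-0.5000,-0.8660)  start (4,3)  tX=1.0800 tY=0.5196  stride 1/|dx|=2.0000 1/|dy|=1.1547
    cross y-line → (4,2), t=0.5196
    cross x-line → (3,2), t=1.0800
    cross y-line → (3,1), t=1.6743
    cross y-line → (3,0), t=2.8290 (wall)
  → r_2 = 2.8290
beam 3: φ=45°, α=285°
  d=(0.2588,-0.9659)  start (4,3)  tX=1.7773 tY=0.4659  stride 1/|dx|=3.8637 1/|dy|=1.0353
    cross y-line → (4,2), t=0.4659
    cross y-line → (4,1), t=1.5012
    cross x-line → (5,1), t=1.7773 (wall)
  → r_3 = 1.7773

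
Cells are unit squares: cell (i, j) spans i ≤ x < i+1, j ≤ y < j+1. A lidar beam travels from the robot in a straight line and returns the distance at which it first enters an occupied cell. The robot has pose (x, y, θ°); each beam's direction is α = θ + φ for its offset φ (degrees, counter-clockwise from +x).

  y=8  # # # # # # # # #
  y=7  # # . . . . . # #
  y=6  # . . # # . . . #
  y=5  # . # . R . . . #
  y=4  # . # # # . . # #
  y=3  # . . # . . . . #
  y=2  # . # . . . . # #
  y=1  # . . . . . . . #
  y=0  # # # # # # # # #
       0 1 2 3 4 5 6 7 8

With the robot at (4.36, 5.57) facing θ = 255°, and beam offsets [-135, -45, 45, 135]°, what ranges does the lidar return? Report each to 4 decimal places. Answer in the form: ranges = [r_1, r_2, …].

beam 1: φ=-135°, α=120°
  direction (-0.5000, 0.8660); cell (4,5); t to first gridline: x 0.7200, y 0.4965 (then +2.0000 / +1.1547)
    (4,6) via y @ 0.4965  # hit
  → r_1 = 0.4965
beam 2: φ=-45°, α=210°
  direction (-0.8660, -0.5000); cell (4,5); t to first gridline: x 0.4157, y 1.1400 (then +1.1547 / +2.0000)
    (3,5) via x @ 0.4157
    (3,4) via y @ 1.1400  # hit
  → r_2 = 1.1400
beam 3: φ=45°, α=300°
  direction (0.5000, -0.8660); cell (4,5); t to first gridline: x 1.2800, y 0.6582 (then +2.0000 / +1.1547)
    (4,4) via y @ 0.6582  # hit
  → r_3 = 0.6582
beam 4: φ=135°, α=30°
  direction (0.8660, 0.5000); cell (4,5); t to first gridline: x 0.7390, y 0.8600 (then +1.1547 / +2.0000)
    (5,5) via x @ 0.7390
    (5,6) via y @ 0.8600
    (6,6) via x @ 1.8937
    (6,7) via y @ 2.8600
    (7,7) via x @ 3.0484  # hit
  → r_4 = 3.0484

ranges = [0.4965, 1.1400, 0.6582, 3.0484]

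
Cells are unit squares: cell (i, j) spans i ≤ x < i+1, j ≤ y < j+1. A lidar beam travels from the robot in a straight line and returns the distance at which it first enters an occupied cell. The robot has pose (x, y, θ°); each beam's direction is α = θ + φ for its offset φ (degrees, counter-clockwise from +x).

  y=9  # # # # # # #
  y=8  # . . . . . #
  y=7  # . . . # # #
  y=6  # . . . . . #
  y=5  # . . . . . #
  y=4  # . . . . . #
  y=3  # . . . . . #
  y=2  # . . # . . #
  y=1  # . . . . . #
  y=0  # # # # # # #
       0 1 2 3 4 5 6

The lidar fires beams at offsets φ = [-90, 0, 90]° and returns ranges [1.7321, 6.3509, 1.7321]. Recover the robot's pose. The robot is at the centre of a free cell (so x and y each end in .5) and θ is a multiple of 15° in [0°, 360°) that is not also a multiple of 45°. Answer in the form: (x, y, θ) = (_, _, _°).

Enumerate (i+0.5, j+0.5, θ) over the 37 free cells and 16 admissible headings. For each, cast all 3 beams and compare to the given ranges.
  (5.5, 4.5, 195°): beam 1 = 2.5882 ≠ 1.7321 ✗
  (3.5, 5.5, 150°): beam 2 = 2.8868 ≠ 6.3509 ✗
  (1.5, 5.5, 15°): beam 1 = 4.6587 ≠ 1.7321 ✗
  …
  (2.5, 6.5, 300°): r_1=1.7321, r_2=6.3509, r_3=1.7321 — all match ✓
Only this pose fits every beam.

(x, y, θ) = (2.5, 6.5, 300°)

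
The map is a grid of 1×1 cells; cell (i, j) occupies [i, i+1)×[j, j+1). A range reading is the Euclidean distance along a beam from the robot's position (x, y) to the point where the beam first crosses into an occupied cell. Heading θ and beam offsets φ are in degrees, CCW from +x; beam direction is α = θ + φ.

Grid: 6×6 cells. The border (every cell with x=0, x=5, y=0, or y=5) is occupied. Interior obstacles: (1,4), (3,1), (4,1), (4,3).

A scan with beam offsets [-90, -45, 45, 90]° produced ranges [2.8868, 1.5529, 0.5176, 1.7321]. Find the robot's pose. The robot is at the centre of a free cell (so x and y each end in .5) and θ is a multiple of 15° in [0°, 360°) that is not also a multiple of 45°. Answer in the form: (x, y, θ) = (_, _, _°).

Enumerate (i+0.5, j+0.5, θ) over the 12 free cells and 16 admissible headings. For each, cast all 4 beams and compare to the given ranges.
  (2.5, 1.5, 195°): beam 1 = 2.5882 ≠ 2.8868 ✗
  (4.5, 2.5, 300°): beam 1 = 1.0000 ≠ 2.8868 ✗
  (2.5, 4.5, 105°): beam 1 = 1.9319 ≠ 2.8868 ✗
  (2.5, 4.5, 210°): beam 1 = 0.5774 ≠ 2.8868 ✗
  (2.5, 1.5, 300°): beam 1 = 1.0000 ≠ 2.8868 ✗
  …
  (3.5, 3.5, 330°): r_1=2.8868, r_2=1.5529, r_3=0.5176, r_4=1.7321 — all match ✓
Unique over the lattice → pose = (3.5, 3.5, 330°).

(x, y, θ) = (3.5, 3.5, 330°)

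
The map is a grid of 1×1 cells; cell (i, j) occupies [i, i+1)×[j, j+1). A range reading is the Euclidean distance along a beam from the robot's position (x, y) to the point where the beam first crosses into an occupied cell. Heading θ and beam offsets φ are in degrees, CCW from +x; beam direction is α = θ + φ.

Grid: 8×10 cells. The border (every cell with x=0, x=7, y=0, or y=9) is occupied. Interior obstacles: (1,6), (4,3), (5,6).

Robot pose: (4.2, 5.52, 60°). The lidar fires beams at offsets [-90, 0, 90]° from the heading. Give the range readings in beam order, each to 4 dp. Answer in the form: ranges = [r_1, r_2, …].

beam 1: φ=-90°, α=330°
  cosα=0.8660 sinα=-0.5000 | (4,5) | tMaxX 0.9238 tMaxY 1.0400 | tΔX 1.1547 tΔY 2.0000
    t=0.9238 [x] (5,5)
    t=1.0400 [y] (5,4)
    t=2.0785 [x] (6,4)
    t=3.0400 [y] (6,3)
    t=3.2332 [x] (7,3) — stop
  → r_1 = 3.2332
beam 2: φ=0°, α=60°
  cosα=0.5000 sinα=0.8660 | (4,5) | tMaxX 1.6000 tMaxY 0.5543 | tΔX 2.0000 tΔY 1.1547
    t=0.5543 [y] (4,6)
    t=1.6000 [x] (5,6) — stop
  → r_2 = 1.6000
beam 3: φ=90°, α=150°
  cosα=-0.8660 sinα=0.5000 | (4,5) | tMaxX 0.2309 tMaxY 0.9600 | tΔX 1.1547 tΔY 2.0000
    t=0.2309 [x] (3,5)
    t=0.9600 [y] (3,6)
    t=1.3856 [x] (2,6)
    t=2.5403 [x] (1,6) — stop
  → r_3 = 2.5403

ranges = [3.2332, 1.6000, 2.5403]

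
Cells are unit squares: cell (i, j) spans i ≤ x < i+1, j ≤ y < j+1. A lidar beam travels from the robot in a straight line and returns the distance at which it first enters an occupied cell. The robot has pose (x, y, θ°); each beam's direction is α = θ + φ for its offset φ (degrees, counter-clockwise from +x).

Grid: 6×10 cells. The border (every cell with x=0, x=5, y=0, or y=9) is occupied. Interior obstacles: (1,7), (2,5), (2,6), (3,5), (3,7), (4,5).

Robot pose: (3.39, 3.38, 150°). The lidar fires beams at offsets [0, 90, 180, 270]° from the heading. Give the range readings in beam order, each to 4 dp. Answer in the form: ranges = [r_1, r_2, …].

ranges = [2.7597, 2.7482, 1.8591, 1.8706]

beam 1: φ=0°, α=150°
  cosα=-0.8660 sinα=0.5000 | (3,3) | tMaxX 0.4503 tMaxY 1.2400 | tΔX 1.1547 tΔY 2.0000
    t=0.4503 [x] (2,3)
    t=1.2400 [y] (2,4)
    t=1.6050 [x] (1,4)
    t=2.7597 [x] (0,4) — stop
  → r_1 = 2.7597
beam 2: φ=90°, α=240°
  cosα=-0.5000 sinα=-0.8660 | (3,3) | tMaxX 0.7800 tMaxY 0.4388 | tΔX 2.0000 tΔY 1.1547
    t=0.4388 [y] (3,2)
    t=0.7800 [x] (2,2)
    t=1.5935 [y] (2,1)
    t=2.7482 [y] (2,0) — stop
  → r_2 = 2.7482
beam 3: φ=180°, α=330°
  cosα=0.8660 sinα=-0.5000 | (3,3) | tMaxX 0.7044 tMaxY 0.7600 | tΔX 1.1547 tΔY 2.0000
    t=0.7044 [x] (4,3)
    t=0.7600 [y] (4,2)
    t=1.8591 [x] (5,2) — stop
  → r_3 = 1.8591
beam 4: φ=270°, α=60°
  cosα=0.5000 sinα=0.8660 | (3,3) | tMaxX 1.2200 tMaxY 0.7159 | tΔX 2.0000 tΔY 1.1547
    t=0.7159 [y] (3,4)
    t=1.2200 [x] (4,4)
    t=1.8706 [y] (4,5) — stop
  → r_4 = 1.8706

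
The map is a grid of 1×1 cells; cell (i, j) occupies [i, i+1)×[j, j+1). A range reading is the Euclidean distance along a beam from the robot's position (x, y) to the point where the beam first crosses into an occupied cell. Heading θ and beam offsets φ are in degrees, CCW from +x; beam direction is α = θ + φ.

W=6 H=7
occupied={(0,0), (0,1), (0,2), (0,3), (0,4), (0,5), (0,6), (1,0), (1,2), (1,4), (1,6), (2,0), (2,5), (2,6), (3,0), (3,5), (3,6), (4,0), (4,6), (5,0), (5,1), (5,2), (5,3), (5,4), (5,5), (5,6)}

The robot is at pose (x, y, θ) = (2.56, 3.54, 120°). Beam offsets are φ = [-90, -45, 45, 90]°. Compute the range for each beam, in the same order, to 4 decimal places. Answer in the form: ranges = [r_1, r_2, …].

beam 1: φ=-90°, α=30°
  d=(0.8660,0.5000)  start (2,3)  tX=0.5081 tY=0.9200  stride 1/|dx|=1.1547 1/|dy|=2.0000
    cross x-line → (3,3), t=0.5081
    cross y-line → (3,4), t=0.9200
    cross x-line → (4,4), t=1.6628
    cross x-line → (5,4), t=2.8175 (wall)
  → r_1 = 2.8175
beam 2: φ=-45°, α=75°
  d=(0.2588,0.9659)  start (2,3)  tX=1.7000 tY=0.4762  stride 1/|dx|=3.8637 1/|dy|=1.0353
    cross y-line → (2,4), t=0.4762
    cross y-line → (2,5), t=1.5115 (wall)
  → r_2 = 1.5115
beam 3: φ=45°, α=165°
  d=(-0.9659,0.2588)  start (2,3)  tX=0.5798 tY=1.7773  stride 1/|dx|=1.0353 1/|dy|=3.8637
    cross x-line → (1,3), t=0.5798
    cross x-line → (0,3), t=1.6150 (wall)
  → r_3 = 1.6150
beam 4: φ=90°, α=210°
  d=(-0.8660,-0.5000)  start (2,3)  tX=0.6466 tY=1.0800  stride 1/|dx|=1.1547 1/|dy|=2.0000
    cross x-line → (1,3), t=0.6466
    cross y-line → (1,2), t=1.0800 (wall)
  → r_4 = 1.0800

ranges = [2.8175, 1.5115, 1.6150, 1.0800]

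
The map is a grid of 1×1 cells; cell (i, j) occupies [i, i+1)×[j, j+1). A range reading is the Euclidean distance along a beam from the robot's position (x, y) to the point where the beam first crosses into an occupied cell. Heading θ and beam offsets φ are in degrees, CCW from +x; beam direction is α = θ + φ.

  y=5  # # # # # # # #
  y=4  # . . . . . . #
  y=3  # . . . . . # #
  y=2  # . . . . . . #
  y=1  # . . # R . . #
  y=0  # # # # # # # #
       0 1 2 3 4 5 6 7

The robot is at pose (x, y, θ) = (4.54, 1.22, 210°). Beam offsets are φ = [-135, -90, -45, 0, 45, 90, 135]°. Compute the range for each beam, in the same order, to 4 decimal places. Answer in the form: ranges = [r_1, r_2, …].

ranges = [3.9133, 4.3648, 0.5590, 0.4400, 0.2278, 0.2540, 0.8500]

beam 1: φ=-135°, α=75°
  direction (0.2588, 0.9659); cell (4,1); t to first gridline: x 1.7773, y 0.8075 (then +3.8637 / +1.0353)
    (4,2) via y @ 0.8075
    (5,2) via x @ 1.7773
    (5,3) via y @ 1.8428
    (5,4) via y @ 2.8781
    (5,5) via y @ 3.9133  # hit
  → r_1 = 3.9133
beam 2: φ=-90°, α=120°
  direction (-0.5000, 0.8660); cell (4,1); t to first gridline: x 1.0800, y 0.9007 (then +2.0000 / +1.1547)
    (4,2) via y @ 0.9007
    (3,2) via x @ 1.0800
    (3,3) via y @ 2.0554
    (2,3) via x @ 3.0800
    (2,4) via y @ 3.2101
    (2,5) via y @ 4.3648  # hit
  → r_2 = 4.3648
beam 3: φ=-45°, α=165°
  direction (-0.9659, 0.2588); cell (4,1); t to first gridline: x 0.5590, y 3.0137 (then +1.0353 / +3.8637)
    (3,1) via x @ 0.5590  # hit
  → r_3 = 0.5590
beam 4: φ=0°, α=210°
  direction (-0.8660, -0.5000); cell (4,1); t to first gridline: x 0.6235, y 0.4400 (then +1.1547 / +2.0000)
    (4,0) via y @ 0.4400  # hit
  → r_4 = 0.4400
beam 5: φ=45°, α=255°
  direction (-0.2588, -0.9659); cell (4,1); t to first gridline: x 2.0864, y 0.2278 (then +3.8637 / +1.0353)
    (4,0) via y @ 0.2278  # hit
  → r_5 = 0.2278
beam 6: φ=90°, α=300°
  direction (0.5000, -0.8660); cell (4,1); t to first gridline: x 0.9200, y 0.2540 (then +2.0000 / +1.1547)
    (4,0) via y @ 0.2540  # hit
  → r_6 = 0.2540
beam 7: φ=135°, α=345°
  direction (0.9659, -0.2588); cell (4,1); t to first gridline: x 0.4762, y 0.8500 (then +1.0353 / +3.8637)
    (5,1) via x @ 0.4762
    (5,0) via y @ 0.8500  # hit
  → r_7 = 0.8500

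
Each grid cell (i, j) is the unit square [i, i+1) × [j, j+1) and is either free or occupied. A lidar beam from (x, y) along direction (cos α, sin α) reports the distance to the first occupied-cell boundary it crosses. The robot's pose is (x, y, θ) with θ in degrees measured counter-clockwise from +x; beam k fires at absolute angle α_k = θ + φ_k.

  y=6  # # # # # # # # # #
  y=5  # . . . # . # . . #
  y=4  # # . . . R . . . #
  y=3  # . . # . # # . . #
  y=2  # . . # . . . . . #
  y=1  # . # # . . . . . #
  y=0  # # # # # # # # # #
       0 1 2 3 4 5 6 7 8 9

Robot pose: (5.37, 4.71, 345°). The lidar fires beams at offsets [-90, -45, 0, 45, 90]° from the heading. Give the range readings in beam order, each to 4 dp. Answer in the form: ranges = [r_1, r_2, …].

beam 1: φ=-90°, α=255°
  cosα=-0.2588 sinα=-0.9659 | (5,4) | tMaxX 1.4296 tMaxY 0.7350 | tΔX 3.8637 tΔY 1.0353
    t=0.7350 [y] (5,3) — stop
  → r_1 = 0.7350
beam 2: φ=-45°, α=300°
  cosα=0.5000 sinα=-0.8660 | (5,4) | tMaxX 1.2600 tMaxY 0.8198 | tΔX 2.0000 tΔY 1.1547
    t=0.8198 [y] (5,3) — stop
  → r_2 = 0.8198
beam 3: φ=0°, α=345°
  cosα=0.9659 sinα=-0.2588 | (5,4) | tMaxX 0.6522 tMaxY 2.7432 | tΔX 1.0353 tΔY 3.8637
    t=0.6522 [x] (6,4)
    t=1.6875 [x] (7,4)
    t=2.7228 [x] (8,4)
    t=2.7432 [y] (8,3)
    t=3.7581 [x] (9,3) — stop
  → r_3 = 3.7581
beam 4: φ=45°, α=30°
  cosα=0.8660 sinα=0.5000 | (5,4) | tMaxX 0.7275 tMaxY 0.5800 | tΔX 1.1547 tΔY 2.0000
    t=0.5800 [y] (5,5)
    t=0.7275 [x] (6,5) — stop
  → r_4 = 0.7275
beam 5: φ=90°, α=75°
  cosα=0.2588 sinα=0.9659 | (5,4) | tMaxX 2.4341 tMaxY 0.3002 | tΔX 3.8637 tΔY 1.0353
    t=0.3002 [y] (5,5)
    t=1.3355 [y] (5,6) — stop
  → r_5 = 1.3355

ranges = [0.7350, 0.8198, 3.7581, 0.7275, 1.3355]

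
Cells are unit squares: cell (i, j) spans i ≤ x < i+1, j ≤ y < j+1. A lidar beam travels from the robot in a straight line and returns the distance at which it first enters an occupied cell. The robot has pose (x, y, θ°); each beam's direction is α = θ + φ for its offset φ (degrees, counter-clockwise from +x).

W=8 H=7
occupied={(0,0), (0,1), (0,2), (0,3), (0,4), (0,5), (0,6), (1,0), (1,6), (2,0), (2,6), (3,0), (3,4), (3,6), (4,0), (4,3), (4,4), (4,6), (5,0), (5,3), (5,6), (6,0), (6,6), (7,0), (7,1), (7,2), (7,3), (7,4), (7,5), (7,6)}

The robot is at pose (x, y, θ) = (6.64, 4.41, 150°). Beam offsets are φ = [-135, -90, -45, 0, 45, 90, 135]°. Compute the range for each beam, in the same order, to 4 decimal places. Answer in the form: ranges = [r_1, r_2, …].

ranges = [0.3727, 0.7200, 1.6461, 3.1800, 1.5841, 1.2800, 1.3909]

beam 1: φ=-135°, α=15°
  cosα=0.9659 sinα=0.2588 | (6,4) | tMaxX 0.3727 tMaxY 2.2796 | tΔX 1.0353 tΔY 3.8637
    t=0.3727 [x] (7,4) — stop
  → r_1 = 0.3727
beam 2: φ=-90°, α=60°
  cosα=0.5000 sinα=0.8660 | (6,4) | tMaxX 0.7200 tMaxY 0.6813 | tΔX 2.0000 tΔY 1.1547
    t=0.6813 [y] (6,5)
    t=0.7200 [x] (7,5) — stop
  → r_2 = 0.7200
beam 3: φ=-45°, α=105°
  cosα=-0.2588 sinα=0.9659 | (6,4) | tMaxX 2.4728 tMaxY 0.6108 | tΔX 3.8637 tΔY 1.0353
    t=0.6108 [y] (6,5)
    t=1.6461 [y] (6,6) — stop
  → r_3 = 1.6461
beam 4: φ=0°, α=150°
  cosα=-0.8660 sinα=0.5000 | (6,4) | tMaxX 0.7390 tMaxY 1.1800 | tΔX 1.1547 tΔY 2.0000
    t=0.7390 [x] (5,4)
    t=1.1800 [y] (5,5)
    t=1.8937 [x] (4,5)
    t=3.0484 [x] (3,5)
    t=3.1800 [y] (3,6) — stop
  → r_4 = 3.1800
beam 5: φ=45°, α=195°
  cosα=-0.9659 sinα=-0.2588 | (6,4) | tMaxX 0.6626 tMaxY 1.5841 | tΔX 1.0353 tΔY 3.8637
    t=0.6626 [x] (5,4)
    t=1.5841 [y] (5,3) — stop
  → r_5 = 1.5841
beam 6: φ=90°, α=240°
  cosα=-0.5000 sinα=-0.8660 | (6,4) | tMaxX 1.2800 tMaxY 0.4734 | tΔX 2.0000 tΔY 1.1547
    t=0.4734 [y] (6,3)
    t=1.2800 [x] (5,3) — stop
  → r_6 = 1.2800
beam 7: φ=135°, α=285°
  cosα=0.2588 sinα=-0.9659 | (6,4) | tMaxX 1.3909 tMaxY 0.4245 | tΔX 3.8637 tΔY 1.0353
    t=0.4245 [y] (6,3)
    t=1.3909 [x] (7,3) — stop
  → r_7 = 1.3909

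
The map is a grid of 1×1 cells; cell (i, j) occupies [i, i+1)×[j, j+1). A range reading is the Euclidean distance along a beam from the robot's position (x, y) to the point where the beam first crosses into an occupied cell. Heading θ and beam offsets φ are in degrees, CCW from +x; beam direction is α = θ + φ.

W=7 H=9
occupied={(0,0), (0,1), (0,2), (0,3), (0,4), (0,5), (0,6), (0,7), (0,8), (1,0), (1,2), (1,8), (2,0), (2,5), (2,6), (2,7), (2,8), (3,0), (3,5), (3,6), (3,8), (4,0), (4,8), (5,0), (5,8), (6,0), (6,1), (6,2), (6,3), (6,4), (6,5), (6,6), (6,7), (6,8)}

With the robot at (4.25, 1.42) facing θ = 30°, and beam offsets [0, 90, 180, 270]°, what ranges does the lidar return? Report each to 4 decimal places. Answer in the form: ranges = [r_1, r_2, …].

ranges = [2.0207, 4.1338, 0.8400, 0.4850]

beam 1: φ=0°, α=30°
  direction (0.8660, 0.5000); cell (4,1); t to first gridline: x 0.8660, y 1.1600 (then +1.1547 / +2.0000)
    (5,1) via x @ 0.8660
    (5,2) via y @ 1.1600
    (6,2) via x @ 2.0207  # hit
  → r_1 = 2.0207
beam 2: φ=90°, α=120°
  direction (-0.5000, 0.8660); cell (4,1); t to first gridline: x 0.5000, y 0.6697 (then +2.0000 / +1.1547)
    (3,1) via x @ 0.5000
    (3,2) via y @ 0.6697
    (3,3) via y @ 1.8244
    (2,3) via x @ 2.5000
    (2,4) via y @ 2.9791
    (2,5) via y @ 4.1338  # hit
  → r_2 = 4.1338
beam 3: φ=180°, α=210°
  direction (-0.8660, -0.5000); cell (4,1); t to first gridline: x 0.2887, y 0.8400 (then +1.1547 / +2.0000)
    (3,1) via x @ 0.2887
    (3,0) via y @ 0.8400  # hit
  → r_3 = 0.8400
beam 4: φ=270°, α=300°
  direction (0.5000, -0.8660); cell (4,1); t to first gridline: x 1.5000, y 0.4850 (then +2.0000 / +1.1547)
    (4,0) via y @ 0.4850  # hit
  → r_4 = 0.4850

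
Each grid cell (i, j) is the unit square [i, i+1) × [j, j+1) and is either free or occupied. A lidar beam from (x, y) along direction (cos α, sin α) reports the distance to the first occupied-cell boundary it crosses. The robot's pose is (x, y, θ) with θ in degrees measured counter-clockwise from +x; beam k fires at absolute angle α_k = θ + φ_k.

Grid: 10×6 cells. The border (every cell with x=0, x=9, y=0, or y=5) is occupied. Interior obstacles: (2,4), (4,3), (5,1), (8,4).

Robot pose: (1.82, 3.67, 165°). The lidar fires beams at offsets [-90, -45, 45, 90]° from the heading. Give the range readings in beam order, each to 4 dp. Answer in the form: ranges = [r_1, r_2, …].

ranges = [0.6955, 1.5358, 0.9469, 2.7642]

beam 1: φ=-90°, α=75°
  d=(0.2588,0.9659)  start (1,3)  tX=0.6955 tY=0.3416  stride 1/|dx|=3.8637 1/|dy|=1.0353
    cross y-line → (1,4), t=0.3416
    cross x-line → (2,4), t=0.6955 (wall)
  → r_1 = 0.6955
beam 2: φ=-45°, α=120°
  d=(-0.5000,0.8660)  start (1,3)  tX=1.6400 tY=0.3811  stride 1/|dx|=2.0000 1/|dy|=1.1547
    cross y-line → (1,4), t=0.3811
    cross y-line → (1,5), t=1.5358 (wall)
  → r_2 = 1.5358
beam 3: φ=45°, α=210°
  d=(-0.8660,-0.5000)  start (1,3)  tX=0.9469 tY=1.3400  stride 1/|dx|=1.1547 1/|dy|=2.0000
    cross x-line → (0,3), t=0.9469 (wall)
  → r_3 = 0.9469
beam 4: φ=90°, α=255°
  d=(-0.2588,-0.9659)  start (1,3)  tX=3.1682 tY=0.6936  stride 1/|dx|=3.8637 1/|dy|=1.0353
    cross y-line → (1,2), t=0.6936
    cross y-line → (1,1), t=1.7289
    cross y-line → (1,0), t=2.7642 (wall)
  → r_4 = 2.7642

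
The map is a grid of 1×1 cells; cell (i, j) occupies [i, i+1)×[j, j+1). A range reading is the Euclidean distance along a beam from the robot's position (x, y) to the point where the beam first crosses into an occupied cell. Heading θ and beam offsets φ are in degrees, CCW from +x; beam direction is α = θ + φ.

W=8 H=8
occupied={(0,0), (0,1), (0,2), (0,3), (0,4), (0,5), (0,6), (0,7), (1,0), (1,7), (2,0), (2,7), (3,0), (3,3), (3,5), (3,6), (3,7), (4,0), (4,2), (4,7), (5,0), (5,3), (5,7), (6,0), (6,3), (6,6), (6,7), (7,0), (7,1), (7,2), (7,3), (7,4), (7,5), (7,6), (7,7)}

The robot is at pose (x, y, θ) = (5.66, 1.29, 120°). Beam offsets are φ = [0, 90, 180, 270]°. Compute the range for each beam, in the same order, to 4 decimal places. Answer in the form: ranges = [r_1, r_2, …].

ranges = [1.3200, 0.5800, 0.3349, 1.5473]

beam 1: φ=0°, α=120°
  direction (-0.5000, 0.8660); cell (5,1); t to first gridline: x 1.3200, y 0.8198 (then +2.0000 / +1.1547)
    (5,2) via y @ 0.8198
    (4,2) via x @ 1.3200  # hit
  → r_1 = 1.3200
beam 2: φ=90°, α=210°
  direction (-0.8660, -0.5000); cell (5,1); t to first gridline: x 0.7621, y 0.5800 (then +1.1547 / +2.0000)
    (5,0) via y @ 0.5800  # hit
  → r_2 = 0.5800
beam 3: φ=180°, α=300°
  direction (0.5000, -0.8660); cell (5,1); t to first gridline: x 0.6800, y 0.3349 (then +2.0000 / +1.1547)
    (5,0) via y @ 0.3349  # hit
  → r_3 = 0.3349
beam 4: φ=270°, α=30°
  direction (0.8660, 0.5000); cell (5,1); t to first gridline: x 0.3926, y 1.4200 (then +1.1547 / +2.0000)
    (6,1) via x @ 0.3926
    (6,2) via y @ 1.4200
    (7,2) via x @ 1.5473  # hit
  → r_4 = 1.5473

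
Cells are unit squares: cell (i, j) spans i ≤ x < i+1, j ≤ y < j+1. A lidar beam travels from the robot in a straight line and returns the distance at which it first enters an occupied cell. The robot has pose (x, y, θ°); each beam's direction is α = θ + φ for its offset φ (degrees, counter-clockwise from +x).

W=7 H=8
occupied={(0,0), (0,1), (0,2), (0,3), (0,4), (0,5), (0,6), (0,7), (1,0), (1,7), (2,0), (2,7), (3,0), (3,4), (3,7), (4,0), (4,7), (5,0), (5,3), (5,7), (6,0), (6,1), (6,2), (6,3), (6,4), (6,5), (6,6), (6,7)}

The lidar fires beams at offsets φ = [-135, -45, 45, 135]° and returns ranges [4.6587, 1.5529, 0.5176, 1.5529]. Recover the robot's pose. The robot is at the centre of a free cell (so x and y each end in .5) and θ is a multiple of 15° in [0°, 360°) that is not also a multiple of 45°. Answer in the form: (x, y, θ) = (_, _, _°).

(x, y, θ) = (5.5, 5.5, 300°)

The pose lattice has 28·16 = 448 candidates. Test each by forward raycasting.
  (3.5, 5.5, 15°): beam 1 = 0.5774 ≠ 4.6587 ✗
  (3.5, 2.5, 150°): beam 1 = 1.9319 ≠ 4.6587 ✗
  (3.5, 5.5, 345°): beam 1 = 2.8868 ≠ 4.6587 ✗
  (1.5, 1.5, 345°): beam 1 = 0.5774 ≠ 4.6587 ✗
  (3.5, 5.5, 150°): beam 1 = 2.5882 ≠ 4.6587 ✗
  …
  (5.5, 5.5, 300°): r_1=4.6587, r_2=1.5529, r_3=0.5176, r_4=1.5529 — all match ✓
No second candidate reproduces the full scan.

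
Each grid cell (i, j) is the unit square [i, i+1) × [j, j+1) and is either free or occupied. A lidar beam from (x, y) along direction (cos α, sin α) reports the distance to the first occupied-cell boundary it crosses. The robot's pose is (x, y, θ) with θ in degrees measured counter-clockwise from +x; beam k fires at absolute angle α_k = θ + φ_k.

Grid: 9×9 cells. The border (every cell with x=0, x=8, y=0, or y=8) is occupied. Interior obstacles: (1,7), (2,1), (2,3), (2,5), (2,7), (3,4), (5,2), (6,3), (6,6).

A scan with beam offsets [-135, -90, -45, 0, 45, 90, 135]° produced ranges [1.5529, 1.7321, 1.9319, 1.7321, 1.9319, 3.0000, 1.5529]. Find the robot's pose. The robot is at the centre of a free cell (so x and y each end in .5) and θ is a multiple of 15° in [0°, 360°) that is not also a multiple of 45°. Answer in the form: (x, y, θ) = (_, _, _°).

(x, y, θ) = (4.5, 6.5, 210°)

Candidates: 40 free-cell centres × 16 headings = 640 poses. Raycast each; keep the one whose scan matches to 4 dp.
  (2.5, 4.5, 120°): beam 1 = 0.5176 ≠ 1.5529 ✗
  (4.5, 5.5, 240°): beam 1 = 2.5882 ≠ 1.5529 ✗
  (3.5, 5.5, 210°): beam 1 = 2.5882 ≠ 1.5529 ✗
  (5.5, 3.5, 300°): beam 1 = 1.9319 ≠ 1.5529 ✗
  (1.5, 6.5, 120°): beam 1 = 6.7293 ≠ 1.5529 ✗
  …
  (4.5, 6.5, 210°): r_1=1.5529, r_2=1.7321, r_3=1.9319, r_4=1.7321, r_5=1.9319, r_6=3.0000, r_7=1.5529 — all match ✓
No second candidate reproduces the full scan.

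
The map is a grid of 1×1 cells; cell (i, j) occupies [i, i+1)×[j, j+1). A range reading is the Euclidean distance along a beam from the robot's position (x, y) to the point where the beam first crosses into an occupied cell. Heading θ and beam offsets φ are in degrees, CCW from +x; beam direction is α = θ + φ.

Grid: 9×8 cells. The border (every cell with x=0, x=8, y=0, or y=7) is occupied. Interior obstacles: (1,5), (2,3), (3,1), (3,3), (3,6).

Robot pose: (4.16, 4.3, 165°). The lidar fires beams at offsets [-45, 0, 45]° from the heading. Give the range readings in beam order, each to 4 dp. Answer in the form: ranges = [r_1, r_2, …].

beam 1: φ=-45°, α=120°
  d=(-0.5000,0.8660)  start (4,4)  tX=0.3200 tY=0.8083  stride 1/|dx|=2.0000 1/|dy|=1.1547
    cross x-line → (3,4), t=0.3200
    cross y-line → (3,5), t=0.8083
    cross y-line → (3,6), t=1.9630 (wall)
  → r_1 = 1.9630
beam 2: φ=0°, α=165°
  d=(-0.9659,0.2588)  start (4,4)  tX=0.1656 tY=2.7046  stride 1/|dx|=1.0353 1/|dy|=3.8637
    cross x-line → (3,4), t=0.1656
    cross x-line → (2,4), t=1.2009
    cross x-line → (1,4), t=2.2362
    cross y-line → (1,5), t=2.7046 (wall)
  → r_2 = 2.7046
beam 3: φ=45°, α=210°
  d=(-0.8660,-0.5000)  start (4,4)  tX=0.1848 tY=0.6000  stride 1/|dx|=1.1547 1/|dy|=2.0000
    cross x-line → (3,4), t=0.1848
    cross y-line → (3,3), t=0.6000 (wall)
  → r_3 = 0.6000

ranges = [1.9630, 2.7046, 0.6000]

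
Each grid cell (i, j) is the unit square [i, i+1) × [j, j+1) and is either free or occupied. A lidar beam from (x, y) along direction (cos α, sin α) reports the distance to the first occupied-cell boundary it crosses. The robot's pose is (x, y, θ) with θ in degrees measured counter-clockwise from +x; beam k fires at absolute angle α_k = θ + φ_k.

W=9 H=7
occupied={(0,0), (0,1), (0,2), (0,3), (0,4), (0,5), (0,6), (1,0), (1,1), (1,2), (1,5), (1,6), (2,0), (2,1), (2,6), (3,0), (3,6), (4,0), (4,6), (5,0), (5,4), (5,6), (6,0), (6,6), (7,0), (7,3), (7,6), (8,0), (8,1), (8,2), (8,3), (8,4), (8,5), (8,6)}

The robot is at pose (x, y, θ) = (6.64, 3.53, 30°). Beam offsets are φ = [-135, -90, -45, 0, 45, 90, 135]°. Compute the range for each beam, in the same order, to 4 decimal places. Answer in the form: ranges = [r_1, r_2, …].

beam 1: φ=-135°, α=255°
  direction (-0.2588, -0.9659); cell (6,3); t to first gridline: x 2.4728, y 0.5487 (then +3.8637 / +1.0353)
    (6,2) via y @ 0.5487
    (6,1) via y @ 1.5840
    (5,1) via x @ 2.4728
    (5,0) via y @ 2.6192  # hit
  → r_1 = 2.6192
beam 2: φ=-90°, α=300°
  direction (0.5000, -0.8660); cell (6,3); t to first gridline: x 0.7200, y 0.6120 (then +2.0000 / +1.1547)
    (6,2) via y @ 0.6120
    (7,2) via x @ 0.7200
    (7,1) via y @ 1.7667
    (8,1) via x @ 2.7200  # hit
  → r_2 = 2.7200
beam 3: φ=-45°, α=345°
  direction (0.9659, -0.2588); cell (6,3); t to first gridline: x 0.3727, y 2.0478 (then +1.0353 / +3.8637)
    (7,3) via x @ 0.3727  # hit
  → r_3 = 0.3727
beam 4: φ=0°, α=30°
  direction (0.8660, 0.5000); cell (6,3); t to first gridline: x 0.4157, y 0.9400 (then +1.1547 / +2.0000)
    (7,3) via x @ 0.4157  # hit
  → r_4 = 0.4157
beam 5: φ=45°, α=75°
  direction (0.2588, 0.9659); cell (6,3); t to first gridline: x 1.3909, y 0.4866 (then +3.8637 / +1.0353)
    (6,4) via y @ 0.4866
    (7,4) via x @ 1.3909
    (7,5) via y @ 1.5219
    (7,6) via y @ 2.5571  # hit
  → r_5 = 2.5571
beam 6: φ=90°, α=120°
  direction (-0.5000, 0.8660); cell (6,3); t to first gridline: x 1.2800, y 0.5427 (then +2.0000 / +1.1547)
    (6,4) via y @ 0.5427
    (5,4) via x @ 1.2800  # hit
  → r_6 = 1.2800
beam 7: φ=135°, α=165°
  direction (-0.9659, 0.2588); cell (6,3); t to first gridline: x 0.6626, y 1.8159 (then +1.0353 / +3.8637)
    (5,3) via x @ 0.6626
    (4,3) via x @ 1.6979
    (4,4) via y @ 1.8159
    (3,4) via x @ 2.7331
    (2,4) via x @ 3.7684
    (1,4) via x @ 4.8037
    (1,5) via y @ 5.6796  # hit
  → r_7 = 5.6796

ranges = [2.6192, 2.7200, 0.3727, 0.4157, 2.5571, 1.2800, 5.6796]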